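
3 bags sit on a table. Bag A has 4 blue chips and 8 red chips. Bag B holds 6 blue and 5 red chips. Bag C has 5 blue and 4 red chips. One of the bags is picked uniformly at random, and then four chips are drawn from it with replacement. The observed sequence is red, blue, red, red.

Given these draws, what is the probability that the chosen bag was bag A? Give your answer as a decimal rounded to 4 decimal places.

0.4969

For each hypothesis, P(data | H) works out to: P(data | bag A) = (8/12)(4/12)(8/12)(8/12) = 0.098765; P(data | bag B) = (5/11)(6/11)(5/11)(5/11) = 0.051226; P(data | bag C) = (4/9)(5/9)(4/9)(4/9) = 0.048773.
Weighting by the prior gives 1/3 · 0.098765 = 0.032922, 1/3 · 0.051226 = 0.017075, 1/3 · 0.048773 = 0.016258; summing to 0.066255.
Hence P(bag A | data) = (0.032922) / (0.066255) = 0.4969.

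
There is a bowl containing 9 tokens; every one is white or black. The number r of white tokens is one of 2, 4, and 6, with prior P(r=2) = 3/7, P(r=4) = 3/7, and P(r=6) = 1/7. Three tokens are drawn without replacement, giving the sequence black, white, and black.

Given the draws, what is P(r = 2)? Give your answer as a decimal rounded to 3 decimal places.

0.477

Compute the likelihood of the observed sequence for each case: P(data | r = 2) = (7/9)(2/8)(6/7) = 1/6; P(data | r = 4) = (5/9)(4/8)(4/7) = 10/63; P(data | r = 6) = (3/9)(6/8)(2/7) = 1/14.
Weighting by the prior gives 3/7 · 1/6 = 1/14, 3/7 · 10/63 = 10/147, 1/7 · 1/14 = 1/98; these sum to 22/147.
Therefore the posterior P(r = 2 | data) = (1/14) / (22/147) = 21/44.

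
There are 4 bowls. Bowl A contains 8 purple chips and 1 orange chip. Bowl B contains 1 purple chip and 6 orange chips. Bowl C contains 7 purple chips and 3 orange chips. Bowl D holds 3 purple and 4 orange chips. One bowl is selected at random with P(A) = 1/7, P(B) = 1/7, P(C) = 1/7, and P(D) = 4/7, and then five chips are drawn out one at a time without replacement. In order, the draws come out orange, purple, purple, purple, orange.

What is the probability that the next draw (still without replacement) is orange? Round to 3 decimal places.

0.786

Compute the likelihood of the observed sequence for each case: P(data | bowl A) = (1/9)(8/8)(7/7)(6/6)(0/5) = 0; P(data | bowl B) = (6/7)(1/6)(0/5) = 0; P(data | bowl C) = (3/10)(7/9)(6/8)(5/7)(2/6) = 0.041667; P(data | bowl D) = (4/7)(3/6)(2/5)(1/4)(3/3) = 0.028571.
The prior-weighted likelihoods are 1/7 · 0 = 0, 1/7 · 0 = 0, 1/7 · 0.041667 = 0.0059524, 4/7 · 0.028571 = 0.016327; with total 0.022279.
Normalising, the posterior is P(bowl A | data) = 0, P(bowl B | data) = 0, P(bowl C | data) = 0.26718, P(bowl D | data) = 0.73282.
The predictive probability is P(orange next | data) = (1/5)(0.26718) + (1)(0.73282) = 0.78626.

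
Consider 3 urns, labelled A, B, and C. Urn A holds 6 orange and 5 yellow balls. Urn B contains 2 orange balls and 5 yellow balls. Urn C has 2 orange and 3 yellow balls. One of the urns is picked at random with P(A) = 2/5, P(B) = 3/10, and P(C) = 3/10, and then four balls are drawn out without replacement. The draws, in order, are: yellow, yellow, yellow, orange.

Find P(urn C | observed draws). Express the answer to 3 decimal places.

0.330

Compute the likelihood of the observed sequence for each case: P(data | urn A) = (5/11)(4/10)(3/9)(6/8) = 0.045455; P(data | urn B) = (5/7)(4/6)(3/5)(2/4) = 0.14286; P(data | urn C) = (3/5)(2/4)(1/3)(2/2) = 0.1.
Weighting by the prior gives 2/5 · 0.045455 = 0.018182, 3/10 · 0.14286 = 0.042857, 3/10 · 0.1 = 0.03; these sum to 0.091039.
So P(urn C | data) = (0.03) / (0.091039) = 0.32953.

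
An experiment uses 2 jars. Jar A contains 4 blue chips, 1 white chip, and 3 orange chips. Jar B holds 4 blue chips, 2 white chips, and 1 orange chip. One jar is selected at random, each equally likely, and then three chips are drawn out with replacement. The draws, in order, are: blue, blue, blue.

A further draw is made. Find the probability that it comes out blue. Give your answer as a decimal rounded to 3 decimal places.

For each hypothesis, P(data | H) works out to: P(data | jar A) = (4/8)(4/8)(4/8) = 0.125; P(data | jar B) = (4/7)(4/7)(4/7) = 0.18659.
Weighting by the prior gives 1/2 · 0.125 = 0.0625, 1/2 · 0.18659 = 0.093294; summing to 0.15579.
Dividing through by the total gives posterior P(jar A | data) = 0.40117, P(jar B | data) = 0.59883.
The predictive probability is P(blue next | data) = (1/2)(0.40117) + (4/7)(0.59883) = 0.54277.

0.543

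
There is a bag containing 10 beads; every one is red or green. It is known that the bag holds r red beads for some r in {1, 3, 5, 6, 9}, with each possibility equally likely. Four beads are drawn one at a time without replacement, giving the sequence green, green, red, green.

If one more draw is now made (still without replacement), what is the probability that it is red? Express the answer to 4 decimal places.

The likelihood of the observed sequence under each hypothesis: P(data | r = 1) = (9/10)(8/9)(1/8)(7/7) = 0.1; P(data | r = 3) = (7/10)(6/9)(3/8)(5/7) = 0.125; P(data | r = 5) = (5/10)(4/9)(5/8)(3/7) = 0.059524; P(data | r = 6) = (4/10)(3/9)(6/8)(2/7) = 0.028571; P(data | r = 9) = (1/10)(0/9) = 0.
Weighting by the prior gives 1/5 · 0.1 = 0.02, 1/5 · 0.125 = 0.025, 1/5 · 0.059524 = 0.011905, 1/5 · 0.028571 = 0.0057143, 1/5 · 0 = 0; summing to 0.062619.
Normalising, the posterior is P(r = 1 | data) = 0.31939, P(r = 3 | data) = 0.39924, P(r = 5 | data) = 0.19011, P(r = 6 | data) = 0.091255, P(r = 9 | data) = 0.
Averaging over the posterior, P(red next | data) = (0)(0.31939) + (1/3)(0.39924) + (2/3)(0.19011) + (5/6)(0.091255) = 0.33587.

0.3359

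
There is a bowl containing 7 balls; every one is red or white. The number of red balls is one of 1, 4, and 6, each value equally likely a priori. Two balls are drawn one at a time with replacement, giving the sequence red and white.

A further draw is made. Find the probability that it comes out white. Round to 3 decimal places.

0.464

The likelihood of the observed sequence under each hypothesis: P(data | r = 1) = (1/7)(6/7) = 6/49; P(data | r = 4) = (4/7)(3/7) = 12/49; P(data | r = 6) = (6/7)(1/7) = 6/49.
The prior-weighted likelihoods are 1/3 · 6/49 = 2/49, 1/3 · 12/49 = 4/49, 1/3 · 6/49 = 2/49; summing to 8/49.
Dividing through by the total gives posterior P(r = 1 | data) = 1/4, P(r = 4 | data) = 1/2, P(r = 6 | data) = 1/4.
Averaging over the posterior, P(white next | data) = (6/7)(1/4) + (3/7)(1/2) + (1/7)(1/4) = 13/28.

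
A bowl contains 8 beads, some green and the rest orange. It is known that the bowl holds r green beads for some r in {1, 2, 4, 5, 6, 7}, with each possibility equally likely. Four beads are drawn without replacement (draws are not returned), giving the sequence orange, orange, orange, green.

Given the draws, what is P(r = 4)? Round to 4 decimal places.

Compute the likelihood of the observed sequence for each case: P(data | r = 1) = (7/8)(6/7)(5/6)(1/5) = 1/8; P(data | r = 2) = (6/8)(5/7)(4/6)(2/5) = 1/7; P(data | r = 4) = (4/8)(3/7)(2/6)(4/5) = 2/35; P(data | r = 5) = (3/8)(2/7)(1/6)(5/5) = 1/56; P(data | r = 6) = (2/8)(1/7)(0/6) = 0; P(data | r = 7) = (1/8)(0/7) = 0.
The prior-weighted likelihoods are 1/6 · 1/8 = 1/48, 1/6 · 1/7 = 1/42, 1/6 · 2/35 = 1/105, 1/6 · 1/56 = 1/336, 1/6 · 0 = 0, 1/6 · 0 = 0; these sum to 2/35.
So P(r = 4 | data) = (1/105) / (2/35) = 1/6.

0.1667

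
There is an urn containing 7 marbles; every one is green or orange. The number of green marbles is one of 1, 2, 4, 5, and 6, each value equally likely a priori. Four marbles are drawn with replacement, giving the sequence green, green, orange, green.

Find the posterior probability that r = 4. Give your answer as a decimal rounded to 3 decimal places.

0.273

For each hypothesis, P(data | H) works out to: P(data | r = 1) = (1/7)(1/7)(6/7)(1/7) = 0.002499; P(data | r = 2) = (2/7)(2/7)(5/7)(2/7) = 0.01666; P(data | r = 4) = (4/7)(4/7)(3/7)(4/7) = 0.079967; P(data | r = 5) = (5/7)(5/7)(2/7)(5/7) = 0.10412; P(data | r = 6) = (6/7)(6/7)(1/7)(6/7) = 0.089963.
Weighting by the prior gives 1/5 · 0.002499 = 0.00049979, 1/5 · 0.01666 = 0.0033319, 1/5 · 0.079967 = 0.015993, 1/5 · 0.10412 = 0.020825, 1/5 · 0.089963 = 0.017993; these sum to 0.058642.
Hence P(r = 4 | data) = (0.015993) / (0.058642) = 0.27273.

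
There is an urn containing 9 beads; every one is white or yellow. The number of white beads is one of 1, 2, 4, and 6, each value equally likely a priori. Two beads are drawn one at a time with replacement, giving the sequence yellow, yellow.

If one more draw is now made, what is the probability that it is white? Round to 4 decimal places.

Under each hypothesis, the probability of the observed sequence is: P(data | r = 1) = (8/9)(8/9) = 64/81; P(data | r = 2) = (7/9)(7/9) = 49/81; P(data | r = 4) = (5/9)(5/9) = 25/81; P(data | r = 6) = (3/9)(3/9) = 1/9.
Weighting by the prior gives 1/4 · 64/81 = 16/81, 1/4 · 49/81 = 49/324, 1/4 · 25/81 = 25/324, 1/4 · 1/9 = 1/36; these sum to 49/108.
The posterior is then P(r = 1 | data) = 0.43537, P(r = 2 | data) = 0.33333, P(r = 4 | data) = 0.17007, P(r = 6 | data) = 0.061224.
Averaging over the posterior, P(white next | data) = (1/9)(0.43537) + (2/9)(0.33333) + (4/9)(0.17007) + (2/3)(0.061224) = 0.23885.

0.2389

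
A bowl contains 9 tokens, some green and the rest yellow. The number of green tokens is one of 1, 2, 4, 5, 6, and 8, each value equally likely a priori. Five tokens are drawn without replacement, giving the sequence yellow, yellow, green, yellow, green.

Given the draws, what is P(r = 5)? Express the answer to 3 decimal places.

For each hypothesis, P(data | H) works out to: P(data | r = 1) = (8/9)(7/8)(1/7)(6/6)(0/5) = 0; P(data | r = 2) = (7/9)(6/8)(2/7)(5/6)(1/5) = 1/36; P(data | r = 4) = (5/9)(4/8)(4/7)(3/6)(3/5) = 1/21; P(data | r = 5) = (4/9)(3/8)(5/7)(2/6)(4/5) = 2/63; P(data | r = 6) = (3/9)(2/8)(6/7)(1/6)(5/5) = 1/84; P(data | r = 8) = (1/9)(0/8) = 0.
Weighting by the prior gives 1/6 · 0 = 0, 1/6 · 1/36 = 1/216, 1/6 · 1/21 = 1/126, 1/6 · 2/63 = 1/189, 1/6 · 1/84 = 1/504, 1/6 · 0 = 0; with total 5/252.
So P(r = 5 | data) = (1/189) / (5/252) = 4/15.

0.267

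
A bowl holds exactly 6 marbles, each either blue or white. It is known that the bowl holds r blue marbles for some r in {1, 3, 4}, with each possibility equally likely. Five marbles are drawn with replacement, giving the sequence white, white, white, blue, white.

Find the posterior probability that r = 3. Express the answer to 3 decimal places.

The likelihood of the observed sequence under each hypothesis: P(data | r = 1) = (5/6)(5/6)(5/6)(1/6)(5/6) = 0.080376; P(data | r = 3) = (3/6)(3/6)(3/6)(3/6)(3/6) = 0.03125; P(data | r = 4) = (2/6)(2/6)(2/6)(4/6)(2/6) = 0.0082305.
The prior-weighted likelihoods are 1/3 · 0.080376 = 0.026792, 1/3 · 0.03125 = 0.010417, 1/3 · 0.0082305 = 0.0027435; these sum to 0.039952.
So P(r = 3 | data) = (0.010417) / (0.039952) = 0.26073.

0.261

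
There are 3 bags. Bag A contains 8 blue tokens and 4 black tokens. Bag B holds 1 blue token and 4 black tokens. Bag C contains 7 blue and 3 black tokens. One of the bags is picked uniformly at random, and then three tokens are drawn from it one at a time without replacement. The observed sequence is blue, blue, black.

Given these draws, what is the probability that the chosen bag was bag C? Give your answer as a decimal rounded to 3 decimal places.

0.508

The likelihood of the observed sequence under each hypothesis: P(data | bag A) = (8/12)(7/11)(4/10) = 28/165; P(data | bag B) = (1/5)(0/4) = 0; P(data | bag C) = (7/10)(6/9)(3/8) = 7/40.
Weighting by the prior gives 1/3 · 28/165 = 28/495, 1/3 · 0 = 0, 1/3 · 7/40 = 7/120; with total 91/792.
So P(bag C | data) = (7/120) / (91/792) = 33/65.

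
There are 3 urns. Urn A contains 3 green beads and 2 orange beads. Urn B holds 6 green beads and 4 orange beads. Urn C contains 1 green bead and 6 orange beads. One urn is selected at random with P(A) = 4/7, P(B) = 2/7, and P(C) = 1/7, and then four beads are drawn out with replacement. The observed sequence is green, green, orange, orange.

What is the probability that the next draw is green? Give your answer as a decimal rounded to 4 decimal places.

0.5810

Under each hypothesis, the probability of the observed sequence is: P(data | urn A) = (3/5)(3/5)(2/5)(2/5) = 0.0576; P(data | urn B) = (6/10)(6/10)(4/10)(4/10) = 0.0576; P(data | urn C) = (1/7)(1/7)(6/7)(6/7) = 0.014994.
The prior-weighted likelihoods are 4/7 · 0.0576 = 0.032914, 2/7 · 0.0576 = 0.016457, 1/7 · 0.014994 = 0.002142; summing to 0.051513.
The posterior is then P(urn A | data) = 0.63895, P(urn B | data) = 0.31947, P(urn C | data) = 0.041581.
The predictive probability is P(green next | data) = (3/5)(0.63895) + (3/5)(0.31947) + (1/7)(0.041581) = 0.58099.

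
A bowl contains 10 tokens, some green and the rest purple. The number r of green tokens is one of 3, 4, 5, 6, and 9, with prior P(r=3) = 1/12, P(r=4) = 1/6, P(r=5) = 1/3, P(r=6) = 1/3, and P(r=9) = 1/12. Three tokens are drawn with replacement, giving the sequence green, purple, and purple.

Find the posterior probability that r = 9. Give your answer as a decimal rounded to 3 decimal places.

The likelihood of the observed sequence under each hypothesis: P(data | r = 3) = (3/10)(7/10)(7/10) = 0.147; P(data | r = 4) = (4/10)(6/10)(6/10) = 0.144; P(data | r = 5) = (5/10)(5/10)(5/10) = 0.125; P(data | r = 6) = (6/10)(4/10)(4/10) = 0.096; P(data | r = 9) = (9/10)(1/10)(1/10) = 0.009.
Weighting by the prior gives 1/12 · 0.147 = 0.01225, 1/6 · 0.144 = 0.024, 1/3 · 0.125 = 0.041667, 1/3 · 0.096 = 0.032, 1/12 · 0.009 = 0.00075; with total 0.11067.
Therefore the posterior P(r = 9 | data) = (0.00075) / (0.11067) = 0.0067771.

0.007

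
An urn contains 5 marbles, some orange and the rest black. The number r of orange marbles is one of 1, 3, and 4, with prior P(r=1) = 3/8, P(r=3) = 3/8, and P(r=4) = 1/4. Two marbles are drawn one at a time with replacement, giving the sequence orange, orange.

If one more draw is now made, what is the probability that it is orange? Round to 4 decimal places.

0.6839

Compute the likelihood of the observed sequence for each case: P(data | r = 1) = (1/5)(1/5) = 1/25; P(data | r = 3) = (3/5)(3/5) = 9/25; P(data | r = 4) = (4/5)(4/5) = 16/25.
Weighting by the prior gives 3/8 · 1/25 = 3/200, 3/8 · 9/25 = 27/200, 1/4 · 16/25 = 4/25; these sum to 31/100.
Dividing through by the total gives posterior P(r = 1 | data) = 3/62, P(r = 3 | data) = 27/62, P(r = 4 | data) = 16/31.
The predictive probability is P(orange next | data) = (1/5)(3/62) + (3/5)(27/62) + (4/5)(16/31) = 106/155.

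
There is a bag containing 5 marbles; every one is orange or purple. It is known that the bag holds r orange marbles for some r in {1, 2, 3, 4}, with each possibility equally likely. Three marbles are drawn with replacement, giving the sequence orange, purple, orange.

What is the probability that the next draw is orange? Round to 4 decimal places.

0.5840

Under each hypothesis, the probability of the observed sequence is: P(data | r = 1) = (1/5)(4/5)(1/5) = 4/125; P(data | r = 2) = (2/5)(3/5)(2/5) = 12/125; P(data | r = 3) = (3/5)(2/5)(3/5) = 18/125; P(data | r = 4) = (4/5)(1/5)(4/5) = 16/125.
The prior-weighted likelihoods are 1/4 · 4/125 = 1/125, 1/4 · 12/125 = 3/125, 1/4 · 18/125 = 9/250, 1/4 · 16/125 = 4/125; these sum to 1/10.
Dividing through by the total gives posterior P(r = 1 | data) = 2/25, P(r = 2 | data) = 6/25, P(r = 3 | data) = 9/25, P(r = 4 | data) = 8/25.
So P(orange next | data) = Σ P(orange next | H) P(H | data) = (1/5)(2/25) + (2/5)(6/25) + (3/5)(9/25) + (4/5)(8/25) = 73/125.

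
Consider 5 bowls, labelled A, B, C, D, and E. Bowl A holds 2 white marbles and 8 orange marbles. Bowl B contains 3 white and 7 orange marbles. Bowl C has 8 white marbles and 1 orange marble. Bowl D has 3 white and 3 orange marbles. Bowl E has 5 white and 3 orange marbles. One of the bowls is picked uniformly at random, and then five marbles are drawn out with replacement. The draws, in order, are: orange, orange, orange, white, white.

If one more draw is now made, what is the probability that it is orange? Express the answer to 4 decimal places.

The likelihood of the observed sequence under each hypothesis: P(data | bowl A) = (8/10)(8/10)(8/10)(2/10)(2/10) = 0.02048; P(data | bowl B) = (7/10)(7/10)(7/10)(3/10)(3/10) = 0.03087; P(data | bowl C) = (1/9)(1/9)(1/9)(8/9)(8/9) = 0.0010838; P(data | bowl D) = (3/6)(3/6)(3/6)(3/6)(3/6) = 0.03125; P(data | bowl E) = (3/8)(3/8)(3/8)(5/8)(5/8) = 0.020599.
Multiplying each by its prior: 1/5 · 0.02048 = 0.004096, 1/5 · 0.03087 = 0.006174, 1/5 · 0.0010838 = 0.00021677, 1/5 · 0.03125 = 0.00625, 1/5 · 0.020599 = 0.0041199; with total 0.020857.
Dividing through by the total gives posterior P(bowl A | data) = 0.19639, P(bowl B | data) = 0.29602, P(bowl C | data) = 0.010393, P(bowl D | data) = 0.29966, P(bowl E | data) = 0.19753.
Averaging over the posterior, P(orange next | data) = (4/5)(0.19639) + (7/10)(0.29602) + (1/9)(0.010393) + (1/2)(0.29966) + (3/8)(0.19753) = 0.58939.

0.5894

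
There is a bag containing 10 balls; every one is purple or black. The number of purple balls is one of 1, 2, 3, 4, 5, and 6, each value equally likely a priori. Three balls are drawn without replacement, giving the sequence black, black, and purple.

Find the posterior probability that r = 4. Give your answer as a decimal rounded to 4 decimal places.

Compute the likelihood of the observed sequence for each case: P(data | r = 1) = (9/10)(8/9)(1/8) = 0.1; P(data | r = 2) = (8/10)(7/9)(2/8) = 0.15556; P(data | r = 3) = (7/10)(6/9)(3/8) = 0.175; P(data | r = 4) = (6/10)(5/9)(4/8) = 0.16667; P(data | r = 5) = (5/10)(4/9)(5/8) = 0.13889; P(data | r = 6) = (4/10)(3/9)(6/8) = 0.1.
Multiplying each by its prior: 1/6 · 0.1 = 0.016667, 1/6 · 0.15556 = 0.025926, 1/6 · 0.175 = 0.029167, 1/6 · 0.16667 = 0.027778, 1/6 · 0.13889 = 0.023148, 1/6 · 0.1 = 0.016667; with total 0.13935.
By Bayes' rule, P(r = 4 | data) = (0.027778) / (0.13935) = 0.19934.

0.1993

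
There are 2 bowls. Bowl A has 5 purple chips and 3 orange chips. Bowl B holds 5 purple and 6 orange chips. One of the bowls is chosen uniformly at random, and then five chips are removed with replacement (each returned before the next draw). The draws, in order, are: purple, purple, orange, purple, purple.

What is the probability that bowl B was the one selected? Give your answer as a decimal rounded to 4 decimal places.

Under each hypothesis, the probability of the observed sequence is: P(data | bowl A) = (5/8)(5/8)(3/8)(5/8)(5/8) = 0.05722; P(data | bowl B) = (5/11)(5/11)(6/11)(5/11)(5/11) = 0.023285.
Weighting by the prior gives 1/2 · 0.05722 = 0.02861, 1/2 · 0.023285 = 0.011642; these sum to 0.040253.
Therefore the posterior P(bowl B | data) = (0.011642) / (0.040253) = 0.28923.

0.2892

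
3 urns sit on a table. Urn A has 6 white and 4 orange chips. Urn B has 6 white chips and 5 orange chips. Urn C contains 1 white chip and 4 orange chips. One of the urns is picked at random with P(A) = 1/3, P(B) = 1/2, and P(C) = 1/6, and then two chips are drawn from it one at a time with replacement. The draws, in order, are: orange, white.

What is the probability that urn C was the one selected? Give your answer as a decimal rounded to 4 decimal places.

Compute the likelihood of the observed sequence for each case: P(data | urn A) = (4/10)(6/10) = 0.24; P(data | urn B) = (5/11)(6/11) = 0.24793; P(data | urn C) = (4/5)(1/5) = 0.16.
The prior-weighted likelihoods are 1/3 · 0.24 = 0.08, 1/2 · 0.24793 = 0.12397, 1/6 · 0.16 = 0.026667; summing to 0.23063.
Therefore the posterior P(urn C | data) = (0.026667) / (0.23063) = 0.11562.

0.1156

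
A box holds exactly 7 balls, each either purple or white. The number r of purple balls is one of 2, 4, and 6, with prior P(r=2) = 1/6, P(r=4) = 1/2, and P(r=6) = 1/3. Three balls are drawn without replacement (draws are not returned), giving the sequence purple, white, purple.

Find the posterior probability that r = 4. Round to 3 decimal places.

0.607

Compute the likelihood of the observed sequence for each case: P(data | r = 2) = (2/7)(5/6)(1/5) = 1/21; P(data | r = 4) = (4/7)(3/6)(3/5) = 6/35; P(data | r = 6) = (6/7)(1/6)(5/5) = 1/7.
Multiplying each by its prior: 1/6 · 1/21 = 1/126, 1/2 · 6/35 = 3/35, 1/3 · 1/7 = 1/21; summing to 89/630.
Hence P(r = 4 | data) = (3/35) / (89/630) = 54/89.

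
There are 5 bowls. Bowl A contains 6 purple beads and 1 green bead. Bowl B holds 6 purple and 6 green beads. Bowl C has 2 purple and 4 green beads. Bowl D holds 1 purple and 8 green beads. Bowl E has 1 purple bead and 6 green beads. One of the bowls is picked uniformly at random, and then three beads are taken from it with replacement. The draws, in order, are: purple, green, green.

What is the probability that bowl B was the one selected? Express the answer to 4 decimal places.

0.2586

For each hypothesis, P(data | H) works out to: P(data | bowl A) = (6/7)(1/7)(1/7) = 0.017493; P(data | bowl B) = (6/12)(6/12)(6/12) = 0.125; P(data | bowl C) = (2/6)(4/6)(4/6) = 0.14815; P(data | bowl D) = (1/9)(8/9)(8/9) = 0.087791; P(data | bowl E) = (1/7)(6/7)(6/7) = 0.10496.
The prior-weighted likelihoods are 1/5 · 0.017493 = 0.0034985, 1/5 · 0.125 = 0.025, 1/5 · 0.14815 = 0.02963, 1/5 · 0.087791 = 0.017558, 1/5 · 0.10496 = 0.020991; with total 0.096678.
By Bayes' rule, P(bowl B | data) = (0.025) / (0.096678) = 0.25859.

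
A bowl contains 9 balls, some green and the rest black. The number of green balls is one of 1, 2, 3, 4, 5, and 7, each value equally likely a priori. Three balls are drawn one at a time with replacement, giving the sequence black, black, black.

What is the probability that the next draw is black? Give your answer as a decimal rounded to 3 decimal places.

For each hypothesis, P(data | H) works out to: P(data | r = 1) = (8/9)(8/9)(8/9) = 0.70233; P(data | r = 2) = (7/9)(7/9)(7/9) = 0.47051; P(data | r = 3) = (6/9)(6/9)(6/9) = 0.2963; P(data | r = 4) = (5/9)(5/9)(5/9) = 0.17147; P(data | r = 5) = (4/9)(4/9)(4/9) = 0.087791; P(data | r = 7) = (2/9)(2/9)(2/9) = 0.010974.
The prior-weighted likelihoods are 1/6 · 0.70233 = 0.11706, 1/6 · 0.47051 = 0.078418, 1/6 · 0.2963 = 0.049383, 1/6 · 0.17147 = 0.028578, 1/6 · 0.087791 = 0.014632, 1/6 · 0.010974 = 0.001829; summing to 0.28989.
The posterior is then P(r = 1 | data) = 0.40379, P(r = 2 | data) = 0.2705, P(r = 3 | data) = 0.17035, P(r = 4 | data) = 0.09858, P(r = 5 | data) = 0.050473, P(r = 7 | data) = 0.0063091.
So P(black next | data) = Σ P(black next | H) P(H | data) = (8/9)(0.40379) + (7/9)(0.2705) + (2/3)(0.17035) + (5/9)(0.09858) + (4/9)(0.050473) + (2/9)(0.0063091) = 0.76148.

0.761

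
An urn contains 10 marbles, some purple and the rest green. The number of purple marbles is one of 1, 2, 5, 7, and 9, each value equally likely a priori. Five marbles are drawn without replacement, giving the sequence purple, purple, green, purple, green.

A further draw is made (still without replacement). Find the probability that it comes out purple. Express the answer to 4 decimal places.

0.6049

Compute the likelihood of the observed sequence for each case: P(data | r = 1) = (1/10)(0/9) = 0; P(data | r = 2) = (2/10)(1/9)(8/8)(0/7) = 0; P(data | r = 5) = (5/10)(4/9)(5/8)(3/7)(4/6) = 0.039683; P(data | r = 7) = (7/10)(6/9)(3/8)(5/7)(2/6) = 0.041667; P(data | r = 9) = (9/10)(8/9)(1/8)(7/7)(0/6) = 0.
Weighting by the prior gives 1/5 · 0 = 0, 1/5 · 0 = 0, 1/5 · 0.039683 = 0.0079365, 1/5 · 0.041667 = 0.0083333, 1/5 · 0 = 0; with total 0.01627.
Normalising, the posterior is P(r = 1 | data) = 0, P(r = 2 | data) = 0, P(r = 5 | data) = 0.4878, P(r = 7 | data) = 0.5122, P(r = 9 | data) = 0.
The predictive probability is P(purple next | data) = (2/5)(0.4878) + (4/5)(0.5122) = 0.60488.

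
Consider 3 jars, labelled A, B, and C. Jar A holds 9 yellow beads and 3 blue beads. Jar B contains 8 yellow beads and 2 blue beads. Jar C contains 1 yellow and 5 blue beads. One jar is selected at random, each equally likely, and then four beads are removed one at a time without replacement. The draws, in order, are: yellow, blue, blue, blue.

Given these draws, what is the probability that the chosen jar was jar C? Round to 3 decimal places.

0.973

Under each hypothesis, the probability of the observed sequence is: P(data | jar A) = (9/12)(3/11)(2/10)(1/9) = 0.0045455; P(data | jar B) = (8/10)(2/9)(1/8)(0/7) = 0; P(data | jar C) = (1/6)(5/5)(4/4)(3/3) = 0.16667.
The prior-weighted likelihoods are 1/3 · 0.0045455 = 0.0015152, 1/3 · 0 = 0, 1/3 · 0.16667 = 0.055556; with total 0.057071.
By Bayes' rule, P(jar C | data) = (0.055556) / (0.057071) = 0.97345.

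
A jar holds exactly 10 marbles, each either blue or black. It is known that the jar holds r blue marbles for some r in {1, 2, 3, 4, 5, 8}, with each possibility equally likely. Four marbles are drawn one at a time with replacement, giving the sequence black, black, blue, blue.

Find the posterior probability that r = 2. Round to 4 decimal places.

0.1145

Under each hypothesis, the probability of the observed sequence is: P(data | r = 1) = (9/10)(9/10)(1/10)(1/10) = 0.0081; P(data | r = 2) = (8/10)(8/10)(2/10)(2/10) = 0.0256; P(data | r = 3) = (7/10)(7/10)(3/10)(3/10) = 0.0441; P(data | r = 4) = (6/10)(6/10)(4/10)(4/10) = 0.0576; P(data | r = 5) = (5/10)(5/10)(5/10)(5/10) = 0.0625; P(data | r = 8) = (2/10)(2/10)(8/10)(8/10) = 0.0256.
Multiplying each by its prior: 1/6 · 0.0081 = 0.00135, 1/6 · 0.0256 = 0.0042667, 1/6 · 0.0441 = 0.00735, 1/6 · 0.0576 = 0.0096, 1/6 · 0.0625 = 0.010417, 1/6 · 0.0256 = 0.0042667; with total 0.03725.
By Bayes' rule, P(r = 2 | data) = (0.0042667) / (0.03725) = 0.11454.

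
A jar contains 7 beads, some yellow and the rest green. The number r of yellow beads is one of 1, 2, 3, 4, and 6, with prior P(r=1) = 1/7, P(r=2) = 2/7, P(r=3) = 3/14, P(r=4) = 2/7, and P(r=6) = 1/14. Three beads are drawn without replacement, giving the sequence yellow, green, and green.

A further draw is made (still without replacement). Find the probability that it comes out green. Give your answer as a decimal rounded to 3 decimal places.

Under each hypothesis, the probability of the observed sequence is: P(data | r = 1) = (1/7)(6/6)(5/5) = 1/7; P(data | r = 2) = (2/7)(5/6)(4/5) = 4/21; P(data | r = 3) = (3/7)(4/6)(3/5) = 6/35; P(data | r = 4) = (4/7)(3/6)(2/5) = 4/35; P(data | r = 6) = (6/7)(1/6)(0/5) = 0.
Multiplying each by its prior: 1/7 · 1/7 = 1/49, 2/7 · 4/21 = 8/147, 3/14 · 6/35 = 9/245, 2/7 · 4/35 = 8/245, 1/14 · 0 = 0; these sum to 106/735.
The posterior is then P(r = 1 | data) = 15/106, P(r = 2 | data) = 20/53, P(r = 3 | data) = 27/106, P(r = 4 | data) = 12/53, P(r = 6 | data) = 0.
Averaging over the posterior, P(green next | data) = (1)(15/106) + (3/4)(20/53) + (1/2)(27/106) + (1/4)(12/53) = 129/212.

0.608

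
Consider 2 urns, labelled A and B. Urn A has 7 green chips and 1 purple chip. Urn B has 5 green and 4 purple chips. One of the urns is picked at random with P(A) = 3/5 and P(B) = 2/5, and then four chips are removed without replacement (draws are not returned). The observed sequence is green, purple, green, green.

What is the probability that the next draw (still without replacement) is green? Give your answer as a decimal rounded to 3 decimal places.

0.822

Compute the likelihood of the observed sequence for each case: P(data | urn A) = (7/8)(1/7)(6/6)(5/5) = 0.125; P(data | urn B) = (5/9)(4/8)(4/7)(3/6) = 0.079365.
Multiplying each by its prior: 3/5 · 0.125 = 0.075, 2/5 · 0.079365 = 0.031746; these sum to 0.10675.
Dividing through by the total gives posterior P(urn A | data) = 0.7026, P(urn B | data) = 0.2974.
So P(green next | data) = Σ P(green next | H) P(H | data) = (1)(0.7026) + (2/5)(0.2974) = 0.82156.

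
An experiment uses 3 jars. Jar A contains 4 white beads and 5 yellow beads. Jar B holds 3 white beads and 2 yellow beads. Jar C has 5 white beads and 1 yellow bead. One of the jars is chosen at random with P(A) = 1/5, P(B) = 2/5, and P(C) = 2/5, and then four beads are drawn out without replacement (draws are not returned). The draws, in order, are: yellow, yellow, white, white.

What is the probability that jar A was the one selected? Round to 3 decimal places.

Compute the likelihood of the observed sequence for each case: P(data | jar A) = (5/9)(4/8)(4/7)(3/6) = 0.079365; P(data | jar B) = (2/5)(1/4)(3/3)(2/2) = 0.1; P(data | jar C) = (1/6)(0/5) = 0.
Weighting by the prior gives 1/5 · 0.079365 = 0.015873, 2/5 · 0.1 = 0.04, 2/5 · 0 = 0; summing to 0.055873.
Therefore the posterior P(jar A | data) = (0.015873) / (0.055873) = 0.28409.

0.284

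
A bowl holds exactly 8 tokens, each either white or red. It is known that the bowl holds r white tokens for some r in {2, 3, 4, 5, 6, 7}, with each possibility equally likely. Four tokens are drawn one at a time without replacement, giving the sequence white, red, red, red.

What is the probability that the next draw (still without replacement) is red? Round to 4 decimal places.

0.5385

For each hypothesis, P(data | H) works out to: P(data | r = 2) = (2/8)(6/7)(5/6)(4/5) = 1/7; P(data | r = 3) = (3/8)(5/7)(4/6)(3/5) = 3/28; P(data | r = 4) = (4/8)(4/7)(3/6)(2/5) = 2/35; P(data | r = 5) = (5/8)(3/7)(2/6)(1/5) = 1/56; P(data | r = 6) = (6/8)(2/7)(1/6)(0/5) = 0; P(data | r = 7) = (7/8)(1/7)(0/6) = 0.
The prior-weighted likelihoods are 1/6 · 1/7 = 1/42, 1/6 · 3/28 = 1/56, 1/6 · 2/35 = 1/105, 1/6 · 1/56 = 1/336, 1/6 · 0 = 0, 1/6 · 0 = 0; these sum to 13/240.
Normalising, the posterior is P(r = 2 | data) = 40/91, P(r = 3 | data) = 30/91, P(r = 4 | data) = 16/91, P(r = 5 | data) = 5/91, P(r = 6 | data) = 0, P(r = 7 | data) = 0.
So P(red next | data) = Σ P(red next | H) P(H | data) = (3/4)(40/91) + (1/2)(30/91) + (1/4)(16/91) + (0)(5/91) = 7/13.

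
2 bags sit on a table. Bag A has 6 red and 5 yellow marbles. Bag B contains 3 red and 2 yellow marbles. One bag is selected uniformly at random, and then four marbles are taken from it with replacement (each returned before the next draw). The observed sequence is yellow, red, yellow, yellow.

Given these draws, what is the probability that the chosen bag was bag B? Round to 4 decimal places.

0.4284

Under each hypothesis, the probability of the observed sequence is: P(data | bag A) = (5/11)(6/11)(5/11)(5/11) = 0.051226; P(data | bag B) = (2/5)(3/5)(2/5)(2/5) = 0.0384.
Weighting by the prior gives 1/2 · 0.051226 = 0.025613, 1/2 · 0.0384 = 0.0192; these sum to 0.044813.
Therefore the posterior P(bag B | data) = (0.0192) / (0.044813) = 0.42845.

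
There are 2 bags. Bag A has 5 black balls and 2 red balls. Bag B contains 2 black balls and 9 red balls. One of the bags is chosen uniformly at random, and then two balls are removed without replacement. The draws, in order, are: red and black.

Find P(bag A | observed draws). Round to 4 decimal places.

For each hypothesis, P(data | H) works out to: P(data | bag A) = (2/7)(5/6) = 0.2381; P(data | bag B) = (9/11)(2/10) = 0.16364.
Multiplying each by its prior: 1/2 · 0.2381 = 0.11905, 1/2 · 0.16364 = 0.081818; these sum to 0.20087.
By Bayes' rule, P(bag A | data) = (0.11905) / (0.20087) = 0.59267.

0.5927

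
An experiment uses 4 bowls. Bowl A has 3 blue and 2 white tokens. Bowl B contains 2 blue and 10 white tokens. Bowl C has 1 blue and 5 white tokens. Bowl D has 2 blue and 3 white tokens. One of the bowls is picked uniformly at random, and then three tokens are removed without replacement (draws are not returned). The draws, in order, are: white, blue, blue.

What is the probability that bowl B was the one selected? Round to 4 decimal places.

0.0481

Under each hypothesis, the probability of the observed sequence is: P(data | bowl A) = (2/5)(3/4)(2/3) = 1/5; P(data | bowl B) = (10/12)(2/11)(1/10) = 1/66; P(data | bowl C) = (5/6)(1/5)(0/4) = 0; P(data | bowl D) = (3/5)(2/4)(1/3) = 1/10.
Weighting by the prior gives 1/4 · 1/5 = 1/20, 1/4 · 1/66 = 1/264, 1/4 · 0 = 0, 1/4 · 1/10 = 1/40; with total 13/165.
So P(bowl B | data) = (1/264) / (13/165) = 5/104.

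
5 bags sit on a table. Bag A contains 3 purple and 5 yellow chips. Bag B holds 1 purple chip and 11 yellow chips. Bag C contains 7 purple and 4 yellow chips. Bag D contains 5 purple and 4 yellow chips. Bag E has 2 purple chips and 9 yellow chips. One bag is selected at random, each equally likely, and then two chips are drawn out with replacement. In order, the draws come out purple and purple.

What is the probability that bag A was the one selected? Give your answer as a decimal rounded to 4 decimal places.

0.1573

Compute the likelihood of the observed sequence for each case: P(data | bag A) = (3/8)(3/8) = 0.14062; P(data | bag B) = (1/12)(1/12) = 0.0069444; P(data | bag C) = (7/11)(7/11) = 0.40496; P(data | bag D) = (5/9)(5/9) = 0.30864; P(data | bag E) = (2/11)(2/11) = 0.033058.
Weighting by the prior gives 1/5 · 0.14062 = 0.028125, 1/5 · 0.0069444 = 0.0013889, 1/5 · 0.40496 = 0.080992, 1/5 · 0.30864 = 0.061728, 1/5 · 0.033058 = 0.0066116; with total 0.17885.
Therefore the posterior P(bag A | data) = (0.028125) / (0.17885) = 0.15726.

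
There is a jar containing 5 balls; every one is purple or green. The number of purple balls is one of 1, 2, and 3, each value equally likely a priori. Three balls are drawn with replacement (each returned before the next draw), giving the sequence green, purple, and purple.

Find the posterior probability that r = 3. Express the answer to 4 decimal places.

The likelihood of the observed sequence under each hypothesis: P(data | r = 1) = (4/5)(1/5)(1/5) = 4/125; P(data | r = 2) = (3/5)(2/5)(2/5) = 12/125; P(data | r = 3) = (2/5)(3/5)(3/5) = 18/125.
Multiplying each by its prior: 1/3 · 4/125 = 4/375, 1/3 · 12/125 = 4/125, 1/3 · 18/125 = 6/125; with total 34/375.
Therefore the posterior P(r = 3 | data) = (6/125) / (34/375) = 9/17.

0.5294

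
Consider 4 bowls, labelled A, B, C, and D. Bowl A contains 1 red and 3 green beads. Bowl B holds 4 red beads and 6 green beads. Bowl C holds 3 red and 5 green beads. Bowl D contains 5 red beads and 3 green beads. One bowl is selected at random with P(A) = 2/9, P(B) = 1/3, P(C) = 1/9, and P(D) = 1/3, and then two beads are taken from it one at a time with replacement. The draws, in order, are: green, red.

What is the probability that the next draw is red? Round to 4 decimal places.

0.4473

The likelihood of the observed sequence under each hypothesis: P(data | bowl A) = (3/4)(1/4) = 0.1875; P(data | bowl B) = (6/10)(4/10) = 0.24; P(data | bowl C) = (5/8)(3/8) = 0.23438; P(data | bowl D) = (3/8)(5/8) = 0.23438.
Weighting by the prior gives 2/9 · 0.1875 = 0.041667, 1/3 · 0.24 = 0.08, 1/9 · 0.23438 = 0.026042, 1/3 · 0.23438 = 0.078125; these sum to 0.22583.
The posterior is then P(bowl A | data) = 0.1845, P(bowl B | data) = 0.35424, P(bowl C | data) = 0.11531, P(bowl D | data) = 0.34594.
So P(red next | data) = Σ P(red next | H) P(H | data) = (1/4)(0.1845) + (2/5)(0.35424) + (3/8)(0.11531) + (5/8)(0.34594) = 0.44728.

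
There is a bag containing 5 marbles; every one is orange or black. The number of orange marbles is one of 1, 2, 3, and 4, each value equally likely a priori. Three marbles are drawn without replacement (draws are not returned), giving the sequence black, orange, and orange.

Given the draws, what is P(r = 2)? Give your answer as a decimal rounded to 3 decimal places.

0.200

For each hypothesis, P(data | H) works out to: P(data | r = 1) = (4/5)(1/4)(0/3) = 0; P(data | r = 2) = (3/5)(2/4)(1/3) = 1/10; P(data | r = 3) = (2/5)(3/4)(2/3) = 1/5; P(data | r = 4) = (1/5)(4/4)(3/3) = 1/5.
Weighting by the prior gives 1/4 · 0 = 0, 1/4 · 1/10 = 1/40, 1/4 · 1/5 = 1/20, 1/4 · 1/5 = 1/20; with total 1/8.
Therefore the posterior P(r = 2 | data) = (1/40) / (1/8) = 1/5.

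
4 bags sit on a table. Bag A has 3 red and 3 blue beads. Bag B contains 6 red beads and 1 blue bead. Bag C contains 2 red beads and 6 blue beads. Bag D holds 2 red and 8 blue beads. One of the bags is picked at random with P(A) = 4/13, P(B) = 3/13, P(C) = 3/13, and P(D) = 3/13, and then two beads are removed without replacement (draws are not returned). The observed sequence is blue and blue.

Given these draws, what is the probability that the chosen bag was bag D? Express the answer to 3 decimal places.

0.437

Under each hypothesis, the probability of the observed sequence is: P(data | bag A) = (3/6)(2/5) = 0.2; P(data | bag B) = (1/7)(0/6) = 0; P(data | bag C) = (6/8)(5/7) = 0.53571; P(data | bag D) = (8/10)(7/9) = 0.62222.
The prior-weighted likelihoods are 4/13 · 0.2 = 0.061538, 3/13 · 0 = 0, 3/13 · 0.53571 = 0.12363, 3/13 · 0.62222 = 0.14359; these sum to 0.32875.
Hence P(bag D | data) = (0.14359) / (0.32875) = 0.43677.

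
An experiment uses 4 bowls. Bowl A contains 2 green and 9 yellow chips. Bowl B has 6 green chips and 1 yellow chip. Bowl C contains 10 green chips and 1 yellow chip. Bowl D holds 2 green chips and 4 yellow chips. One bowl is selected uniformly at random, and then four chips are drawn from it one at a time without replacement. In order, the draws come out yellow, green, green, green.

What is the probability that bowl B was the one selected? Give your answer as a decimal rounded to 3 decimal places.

The likelihood of the observed sequence under each hypothesis: P(data | bowl A) = (9/11)(2/10)(1/9)(0/8) = 0; P(data | bowl B) = (1/7)(6/6)(5/5)(4/4) = 1/7; P(data | bowl C) = (1/11)(10/10)(9/9)(8/8) = 1/11; P(data | bowl D) = (4/6)(2/5)(1/4)(0/3) = 0.
Weighting by the prior gives 1/4 · 0 = 0, 1/4 · 1/7 = 1/28, 1/4 · 1/11 = 1/44, 1/4 · 0 = 0; summing to 9/154.
So P(bowl B | data) = (1/28) / (9/154) = 11/18.

0.611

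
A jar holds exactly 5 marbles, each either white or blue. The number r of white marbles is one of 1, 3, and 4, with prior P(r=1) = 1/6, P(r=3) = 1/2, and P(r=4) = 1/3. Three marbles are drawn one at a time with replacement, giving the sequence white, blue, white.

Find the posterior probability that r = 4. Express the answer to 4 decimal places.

For each hypothesis, P(data | H) works out to: P(data | r = 1) = (1/5)(4/5)(1/5) = 4/125; P(data | r = 3) = (3/5)(2/5)(3/5) = 18/125; P(data | r = 4) = (4/5)(1/5)(4/5) = 16/125.
The prior-weighted likelihoods are 1/6 · 4/125 = 2/375, 1/2 · 18/125 = 9/125, 1/3 · 16/125 = 16/375; summing to 3/25.
By Bayes' rule, P(r = 4 | data) = (16/375) / (3/25) = 16/45.

0.3556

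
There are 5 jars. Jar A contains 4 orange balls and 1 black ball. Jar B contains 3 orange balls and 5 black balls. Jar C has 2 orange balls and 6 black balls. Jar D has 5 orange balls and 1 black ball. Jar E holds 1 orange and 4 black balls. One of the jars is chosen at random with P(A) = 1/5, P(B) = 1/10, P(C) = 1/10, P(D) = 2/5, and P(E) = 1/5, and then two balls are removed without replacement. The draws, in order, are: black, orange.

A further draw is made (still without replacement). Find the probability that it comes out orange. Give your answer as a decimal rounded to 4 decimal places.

The likelihood of the observed sequence under each hypothesis: P(data | jar A) = (1/5)(4/4) = 0.2; P(data | jar B) = (5/8)(3/7) = 0.26786; P(data | jar C) = (6/8)(2/7) = 0.21429; P(data | jar D) = (1/6)(5/5) = 0.16667; P(data | jar E) = (4/5)(1/4) = 0.2.
Weighting by the prior gives 1/5 · 0.2 = 0.04, 1/10 · 0.26786 = 0.026786, 1/10 · 0.21429 = 0.021429, 2/5 · 0.16667 = 0.066667, 1/5 · 0.2 = 0.04; summing to 0.19488.
Dividing through by the total gives posterior P(jar A | data) = 0.20525, P(jar B | data) = 0.13745, P(jar C | data) = 0.10996, P(jar D | data) = 0.34209, P(jar E | data) = 0.20525.
Averaging over the posterior, P(orange next | data) = (1)(0.20525) + (1/3)(0.13745) + (1/6)(0.10996) + (1)(0.34209) + (0)(0.20525) = 0.61148.

0.6115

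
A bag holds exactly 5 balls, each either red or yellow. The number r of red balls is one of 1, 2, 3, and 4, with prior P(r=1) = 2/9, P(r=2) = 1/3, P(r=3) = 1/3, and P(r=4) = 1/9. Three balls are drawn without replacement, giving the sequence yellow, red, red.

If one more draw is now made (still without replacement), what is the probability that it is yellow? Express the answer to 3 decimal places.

0.545

The likelihood of the observed sequence under each hypothesis: P(data | r = 1) = (4/5)(1/4)(0/3) = 0; P(data | r = 2) = (3/5)(2/4)(1/3) = 1/10; P(data | r = 3) = (2/5)(3/4)(2/3) = 1/5; P(data | r = 4) = (1/5)(4/4)(3/3) = 1/5.
The prior-weighted likelihoods are 2/9 · 0 = 0, 1/3 · 1/10 = 1/30, 1/3 · 1/5 = 1/15, 1/9 · 1/5 = 1/45; with total 11/90.
Dividing through by the total gives posterior P(r = 1 | data) = 0, P(r = 2 | data) = 3/11, P(r = 3 | data) = 6/11, P(r = 4 | data) = 2/11.
Averaging over the posterior, P(yellow next | data) = (1)(3/11) + (1/2)(6/11) + (0)(2/11) = 6/11.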